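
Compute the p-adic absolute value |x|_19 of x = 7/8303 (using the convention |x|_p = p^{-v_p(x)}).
|7/8303|_19 = 361

Step 1 — compute v_19(x) by factoring powers of 19 out of the numerator and denominator: v_19(7/8303) = -2. Step 2 — apply |x|_p = p^{-v_p(x)} = 19^{2} = 361.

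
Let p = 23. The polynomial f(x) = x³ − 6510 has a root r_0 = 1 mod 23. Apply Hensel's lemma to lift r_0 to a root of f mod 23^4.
r_3 = 212889 (mod 279841)

Hensel: r_{i+1} = r_i − f(r_i)/f′(r_i) mod 23^{i+2}, where f′(x) = 3x². Iterate:
  r_0 = 1 (mod 23)
  r_1 = 231 (mod 529)
  r_2 = 6050 (mod 12167)
  r_3 = 212889 (mod 279841)
Final: r = 212889 with f(r) ≡ 0 mod 23^4.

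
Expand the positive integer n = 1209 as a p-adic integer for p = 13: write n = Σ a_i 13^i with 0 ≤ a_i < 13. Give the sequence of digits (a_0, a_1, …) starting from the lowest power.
(a_0, a_1, …) = (0, 2, 7)

Repeated division by 13 gives the digits low-to-high: 1209 = 2·13^1 + 7·13^2. Digit sequence: (0, 2, 7).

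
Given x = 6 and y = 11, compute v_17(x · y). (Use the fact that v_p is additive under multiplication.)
v_17(66) = 0

v_p(x) = 0 (factor: 6 = 17^0 · 6); v_p(y) = 0 (factor: 11 = 17^0 · 11). Additivity: v_p(xy) = v_p(x) + v_p(y) = 0 + 0 = 0. (Direct check: xy = 66 = 17^0 · (66).)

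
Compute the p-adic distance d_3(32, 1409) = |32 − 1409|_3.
d_3(32, 1409) = 1/81

Step 1 — x − y = 32 − 1409 = -1377. Step 2 — v_3(-1377) = 4 (factor: -1377 = −(3^4 · 17); the sign does not affect v_p). Step 3 — |x − y|_3 = 3^{-4} = 1/81.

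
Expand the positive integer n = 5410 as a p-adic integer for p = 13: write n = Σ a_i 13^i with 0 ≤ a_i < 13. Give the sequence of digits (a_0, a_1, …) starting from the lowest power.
(a_0, a_1, …) = (2, 0, 6, 2)

Repeated division by 13 gives the digits low-to-high: 5410 = 2 + 6·13^2 + 2·13^3. Digit sequence: (2, 0, 6, 2).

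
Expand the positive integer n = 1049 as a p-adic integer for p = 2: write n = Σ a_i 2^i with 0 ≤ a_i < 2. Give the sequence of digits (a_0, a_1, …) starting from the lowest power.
(a_0, a_1, …) = (1, 0, 0, 1, 1, 0, 0, 0, 0, 0, 1)

Repeated division by 2 gives the digits low-to-high: 1049 = 1 + 1·2^3 + 1·2^4 + 1·2^10. Digit sequence: (1, 0, 0, 1, 1, 0, 0, 0, 0, 0, 1).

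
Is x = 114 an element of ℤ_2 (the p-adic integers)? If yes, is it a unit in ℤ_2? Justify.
x ∈ ℤ_2 but not a unit; v_2(x) = 1 > 0

ℤ_2 = {x ∈ ℚ_2 : v_2(x) ≥ 0} and ℤ_2^× = {x ∈ ℤ_2 : v_2(x) = 0}. Here v_2(114) = v_2(num) − v_2(den) = 1; compare against these criteria.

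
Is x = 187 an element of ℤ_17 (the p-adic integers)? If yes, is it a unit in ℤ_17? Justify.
x ∈ ℤ_17 but not a unit; v_17(x) = 1 > 0

ℤ_17 = {x ∈ ℚ_17 : v_17(x) ≥ 0} and ℤ_17^× = {x ∈ ℤ_17 : v_17(x) = 0}. Here v_17(187) = v_17(num) − v_17(den) = 1; compare against these criteria.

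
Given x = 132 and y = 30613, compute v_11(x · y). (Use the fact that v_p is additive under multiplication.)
v_11(4040916) = 4

v_p(x) = 1 (factor: 132 = 11^1 · 12); v_p(y) = 3 (factor: 30613 = 11^3 · 23). Additivity: v_p(xy) = v_p(x) + v_p(y) = 1 + 3 = 4. (Direct check: xy = 4040916 = 11^4 · (276).)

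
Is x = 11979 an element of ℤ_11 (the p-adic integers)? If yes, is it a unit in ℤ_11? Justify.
x ∈ ℤ_11 but not a unit; v_11(x) = 3 > 0

ℤ_11 = {x ∈ ℚ_11 : v_11(x) ≥ 0} and ℤ_11^× = {x ∈ ℤ_11 : v_11(x) = 0}. Here v_11(11979) = v_11(num) − v_11(den) = 3; compare against these criteria.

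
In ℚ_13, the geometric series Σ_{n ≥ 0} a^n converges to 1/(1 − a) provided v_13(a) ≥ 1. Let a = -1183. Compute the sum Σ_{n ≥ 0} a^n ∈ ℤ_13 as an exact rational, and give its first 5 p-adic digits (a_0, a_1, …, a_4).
Σ a^n = 1/(1 − a) = 1/1184;  first 5 digits = (1, 0, 6, 12, 9)

v_13(a) = 2 ≥ 1, so the series converges in ℤ_13 to 1/(1 − a) = 1/(1 − (-1183)) = 1/1184. Expand this rational in ℤ_13: compute digits iteratively via d_i = x_i mod 13, x_{i+1} = (x_i − d_i)/13. The first 5 digits are (1, 0, 6, 12, 9).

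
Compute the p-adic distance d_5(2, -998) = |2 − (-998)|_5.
d_5(2, -998) = 1/125

Step 1 — x − y = 2 − (-998) = 1000. Step 2 — v_5(1000) = 3 (factor: 1000 = (5^3 · 8); the sign does not affect v_p). Step 3 — |x − y|_5 = 5^{-3} = 1/125.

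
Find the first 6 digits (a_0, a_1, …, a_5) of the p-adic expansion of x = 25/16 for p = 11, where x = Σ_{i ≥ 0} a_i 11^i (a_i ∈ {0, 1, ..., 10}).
(a_0, …, a_5) = (5, 10, 8, 4, 3, 10)

v_11(25/16) = 0 (numerator and denominator both coprime to 11), so x ∈ ℤ_11^×. Compute digits iteratively via a_i = x_i mod 11, x_{i+1} = (x_i − a_i)/11, with x_0 = x:
  x_0 = 25/16;  a_0 = 5;  x_1 = (x_0 − 5)/11 = -5/16
  x_1 = -5/16;  a_1 = 10;  x_2 = (x_1 − 10)/11 = -15/16
  x_2 = -15/16;  a_2 = 8;  x_3 = (x_2 − 8)/11 = -13/16
  x_3 = -13/16;  a_3 = 4;  x_4 = (x_3 − 4)/11 = -7/16
  x_4 = -7/16;  a_4 = 3;  x_5 = (x_4 − 3)/11 = -5/16
  x_5 = -5/16;  a_5 = 10;  x_6 = (x_5 − 10)/11 = -15/16
Digits: (5, 10, 8, 4, 3, 10).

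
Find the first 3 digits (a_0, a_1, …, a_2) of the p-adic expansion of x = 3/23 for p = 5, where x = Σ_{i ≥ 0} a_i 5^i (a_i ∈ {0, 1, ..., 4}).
(a_0, …, a_2) = (1, 2, 0)

v_5(3/23) = 0 (numerator and denominator both coprime to 5), so x ∈ ℤ_5^×. Compute digits iteratively via a_i = x_i mod 5, x_{i+1} = (x_i − a_i)/5, with x_0 = x:
  x_0 = 3/23;  a_0 = 1;  x_1 = (x_0 − 1)/5 = -4/23
  x_1 = -4/23;  a_1 = 2;  x_2 = (x_1 − 2)/5 = -10/23
  x_2 = -10/23;  a_2 = 0;  x_3 = (x_2 − 0)/5 = -2/23
Digits: (1, 2, 0).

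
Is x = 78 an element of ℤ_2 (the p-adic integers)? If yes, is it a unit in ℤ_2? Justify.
x ∈ ℤ_2 but not a unit; v_2(x) = 1 > 0

ℤ_2 = {x ∈ ℚ_2 : v_2(x) ≥ 0} and ℤ_2^× = {x ∈ ℤ_2 : v_2(x) = 0}. Here v_2(78) = v_2(num) − v_2(den) = 1; compare against these criteria.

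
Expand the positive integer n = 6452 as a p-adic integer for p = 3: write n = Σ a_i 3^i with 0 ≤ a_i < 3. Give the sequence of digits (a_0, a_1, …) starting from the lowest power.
(a_0, a_1, …) = (2, 2, 2, 1, 1, 2, 2, 2)

Repeated division by 3 gives the digits low-to-high: 6452 = 2 + 2·3^1 + 2·3^2 + 1·3^3 + 1·3^4 + 2·3^5 + 2·3^6 + 2·3^7. Digit sequence: (2, 2, 2, 1, 1, 2, 2, 2).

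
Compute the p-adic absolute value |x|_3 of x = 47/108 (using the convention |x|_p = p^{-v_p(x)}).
|47/108|_3 = 27

Step 1 — compute v_3(x) by factoring powers of 3 out of the numerator and denominator: v_3(47/108) = -3. Step 2 — apply |x|_p = p^{-v_p(x)} = 3^{3} = 27.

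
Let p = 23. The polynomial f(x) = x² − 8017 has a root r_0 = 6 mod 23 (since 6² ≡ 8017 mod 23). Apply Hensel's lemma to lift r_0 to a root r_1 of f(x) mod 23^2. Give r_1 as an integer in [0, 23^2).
r_1 = 98 (mod 529)

Hensel's recurrence: r_{i+1} = r_i − f(r_i)·(f′(r_i))^{-1} mod 23^{i+2}, with f′(x) = 2x. Iterate:
  r_0 = 6 (mod 23)
  r_1 = 98 (mod 529)
Final: r_1 = 98, and one checks f(r_1) ≡ 0 mod 23^2.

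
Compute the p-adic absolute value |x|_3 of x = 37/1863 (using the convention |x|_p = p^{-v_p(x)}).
|37/1863|_3 = 81

Step 1 — compute v_3(x) by factoring powers of 3 out of the numerator and denominator: v_3(37/1863) = -4. Step 2 — apply |x|_p = p^{-v_p(x)} = 3^{4} = 81.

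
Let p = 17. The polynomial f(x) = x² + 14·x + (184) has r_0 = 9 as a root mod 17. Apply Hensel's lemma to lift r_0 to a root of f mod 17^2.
r_1 = 60 (mod 289)

Hensel: r_{i+1} = r_i − f(r_i)·(f′(r_i))^{-1} mod 17^{i+2}, f′(x) = 2x + 14. Iterate:
  r_0 = 9 (mod 17)
  r_1 = 60 (mod 289)
Final: r = 60 satisfies f(r) ≡ 0 mod 17^2.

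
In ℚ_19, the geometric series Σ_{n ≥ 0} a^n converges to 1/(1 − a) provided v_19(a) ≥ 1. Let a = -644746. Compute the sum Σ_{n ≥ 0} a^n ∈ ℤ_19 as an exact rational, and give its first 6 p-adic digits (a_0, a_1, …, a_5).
Σ a^n = 1/(1 − a) = 1/644747;  first 6 digits = (1, 0, 0, 1, 14, 18)

v_19(a) = 3 ≥ 1, so the series converges in ℤ_19 to 1/(1 − a) = 1/(1 − (-644746)) = 1/644747. Expand this rational in ℤ_19: compute digits iteratively via d_i = x_i mod 19, x_{i+1} = (x_i − d_i)/19. The first 6 digits are (1, 0, 0, 1, 14, 18).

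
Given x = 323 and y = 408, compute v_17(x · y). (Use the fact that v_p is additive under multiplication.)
v_17(131784) = 2

v_p(x) = 1 (factor: 323 = 17^1 · 19); v_p(y) = 1 (factor: 408 = 17^1 · 24). Additivity: v_p(xy) = v_p(x) + v_p(y) = 1 + 1 = 2. (Direct check: xy = 131784 = 17^2 · (456).)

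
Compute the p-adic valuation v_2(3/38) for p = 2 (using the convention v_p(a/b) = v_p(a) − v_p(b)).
v_2(3/38) = -1

Factor powers of 2 from the numerator and denominator of the reduced fraction: 3 = 2^0 · 3 and 38 = 2^1 · 19. Apply v_p(a/b) = v_p(a) − v_p(b): v_2(3/38) = 0 − 1 = -1.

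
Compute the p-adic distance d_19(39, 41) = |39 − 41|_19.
d_19(39, 41) = 1

Step 1 — x − y = 39 − 41 = -2. Step 2 — v_19(-2) = 0 (factor: -2 = −(19^0 · 2); the sign does not affect v_p). Step 3 — |x − y|_19 = 19^{0} = 1.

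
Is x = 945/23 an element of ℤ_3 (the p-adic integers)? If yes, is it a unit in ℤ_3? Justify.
x ∈ ℤ_3 but not a unit; v_3(x) = 3 > 0

ℤ_3 = {x ∈ ℚ_3 : v_3(x) ≥ 0} and ℤ_3^× = {x ∈ ℤ_3 : v_3(x) = 0}. Here v_3(945/23) = v_3(num) − v_3(den) = 3; compare against these criteria.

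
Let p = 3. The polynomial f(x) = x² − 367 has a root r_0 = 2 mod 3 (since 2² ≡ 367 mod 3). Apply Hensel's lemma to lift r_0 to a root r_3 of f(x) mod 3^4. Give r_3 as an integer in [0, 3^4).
r_3 = 23 (mod 81)

Hensel's recurrence: r_{i+1} = r_i − f(r_i)·(f′(r_i))^{-1} mod 3^{i+2}, with f′(x) = 2x. Iterate:
  r_0 = 2 (mod 3)
  r_1 = 5 (mod 9)
  r_2 = 23 (mod 27)
  r_3 = 23 (mod 81)
Final: r_3 = 23, and one checks f(r_3) ≡ 0 mod 3^4.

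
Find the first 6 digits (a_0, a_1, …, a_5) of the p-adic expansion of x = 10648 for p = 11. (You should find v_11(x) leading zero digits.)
(a_0, …, a_5) = (0, 0, 0, 8, 0, 0)

v_11(10648) = 3, so a_0 = ... = a_2 = 0. Factor out: x = 11^3 · u with u = 8 a unit in ℤ_11. Expand u iteratively via a_{v+i} = u_i mod 11, u_{i+1} = (u_i − a_{v+i})/11:
  u_0 = 8;  a_3 = 8;  u_1 = (u_0 − 8)/11 = 0
  u_1 = 0;  a_4 = 0;  u_2 = (u_1 − 0)/11 = 0
  u_2 = 0;  a_5 = 0;  u_3 = (u_2 − 0)/11 = 0
Digits: (0, 0, 0, 8, 0, 0).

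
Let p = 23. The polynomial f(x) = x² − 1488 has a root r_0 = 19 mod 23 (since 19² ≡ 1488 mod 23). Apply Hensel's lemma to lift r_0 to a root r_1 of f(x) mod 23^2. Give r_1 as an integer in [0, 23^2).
r_1 = 341 (mod 529)

Hensel's recurrence: r_{i+1} = r_i − f(r_i)·(f′(r_i))^{-1} mod 23^{i+2}, with f′(x) = 2x. Iterate:
  r_0 = 19 (mod 23)
  r_1 = 341 (mod 529)
Final: r_1 = 341, and one checks f(r_1) ≡ 0 mod 23^2.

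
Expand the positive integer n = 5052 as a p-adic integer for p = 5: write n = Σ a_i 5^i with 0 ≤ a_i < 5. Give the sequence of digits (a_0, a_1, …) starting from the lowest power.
(a_0, a_1, …) = (2, 0, 2, 0, 3, 1)

Repeated division by 5 gives the digits low-to-high: 5052 = 2 + 2·5^2 + 3·5^4 + 1·5^5. Digit sequence: (2, 0, 2, 0, 3, 1).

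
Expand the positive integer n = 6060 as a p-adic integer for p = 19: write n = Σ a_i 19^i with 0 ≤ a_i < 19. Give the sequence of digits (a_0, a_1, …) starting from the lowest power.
(a_0, a_1, …) = (18, 14, 16)

Repeated division by 19 gives the digits low-to-high: 6060 = 18 + 14·19^1 + 16·19^2. Digit sequence: (18, 14, 16).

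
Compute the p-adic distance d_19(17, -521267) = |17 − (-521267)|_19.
d_19(17, -521267) = 1/130321

Step 1 — x − y = 17 − (-521267) = 521284. Step 2 — v_19(521284) = 4 (factor: 521284 = (19^4 · 4); the sign does not affect v_p). Step 3 — |x − y|_19 = 19^{-4} = 1/130321.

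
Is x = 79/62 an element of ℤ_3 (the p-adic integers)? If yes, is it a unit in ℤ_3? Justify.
x ∈ ℤ_3^× (unit); v_3(x) = 0

ℤ_3 = {x ∈ ℚ_3 : v_3(x) ≥ 0} and ℤ_3^× = {x ∈ ℤ_3 : v_3(x) = 0}. Here v_3(79/62) = v_3(num) − v_3(den) = 0; compare against these criteria.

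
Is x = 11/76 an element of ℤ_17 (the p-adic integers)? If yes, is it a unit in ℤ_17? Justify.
x ∈ ℤ_17^× (unit); v_17(x) = 0

ℤ_17 = {x ∈ ℚ_17 : v_17(x) ≥ 0} and ℤ_17^× = {x ∈ ℤ_17 : v_17(x) = 0}. Here v_17(11/76) = v_17(num) − v_17(den) = 0; compare against these criteria.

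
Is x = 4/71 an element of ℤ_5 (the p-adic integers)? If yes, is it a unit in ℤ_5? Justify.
x ∈ ℤ_5^× (unit); v_5(x) = 0

ℤ_5 = {x ∈ ℚ_5 : v_5(x) ≥ 0} and ℤ_5^× = {x ∈ ℤ_5 : v_5(x) = 0}. Here v_5(4/71) = v_5(num) − v_5(den) = 0; compare against these criteria.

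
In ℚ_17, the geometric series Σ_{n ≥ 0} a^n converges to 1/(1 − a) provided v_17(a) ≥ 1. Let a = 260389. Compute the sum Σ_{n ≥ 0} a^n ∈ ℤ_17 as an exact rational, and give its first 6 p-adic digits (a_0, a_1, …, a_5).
Σ a^n = 1/(1 − a) = -1/260388;  first 6 digits = (1, 0, 0, 2, 3, 0)

v_17(a) = 3 ≥ 1, so the series converges in ℤ_17 to 1/(1 − a) = 1/(1 − 260389) = -1/260388. Expand this rational in ℤ_17: compute digits iteratively via d_i = x_i mod 17, x_{i+1} = (x_i − d_i)/17. The first 6 digits are (1, 0, 0, 2, 3, 0).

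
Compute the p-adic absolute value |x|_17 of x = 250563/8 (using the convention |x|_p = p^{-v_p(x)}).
|250563/8|_17 = 1/83521

Step 1 — compute v_17(x) by factoring powers of 17 out of the numerator and denominator: v_17(250563/8) = 4. Step 2 — apply |x|_p = p^{-v_p(x)} = 17^{-4} = 1/83521.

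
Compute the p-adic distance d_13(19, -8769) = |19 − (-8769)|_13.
d_13(19, -8769) = 1/2197

Step 1 — x − y = 19 − (-8769) = 8788. Step 2 — v_13(8788) = 3 (factor: 8788 = (13^3 · 4); the sign does not affect v_p). Step 3 — |x − y|_13 = 13^{-3} = 1/2197.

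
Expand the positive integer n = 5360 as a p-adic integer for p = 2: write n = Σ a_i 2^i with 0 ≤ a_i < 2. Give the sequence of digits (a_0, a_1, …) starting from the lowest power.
(a_0, a_1, …) = (0, 0, 0, 0, 1, 1, 1, 1, 0, 0, 1, 0, 1)

Repeated division by 2 gives the digits low-to-high: 5360 = 1·2^4 + 1·2^5 + 1·2^6 + 1·2^7 + 1·2^10 + 1·2^12. Digit sequence: (0, 0, 0, 0, 1, 1, 1, 1, 0, 0, 1, 0, 1).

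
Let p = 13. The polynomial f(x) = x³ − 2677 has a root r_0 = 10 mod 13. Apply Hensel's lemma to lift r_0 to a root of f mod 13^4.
r_3 = 18080 (mod 28561)

Hensel: r_{i+1} = r_i − f(r_i)/f′(r_i) mod 13^{i+2}, where f′(x) = 3x². Iterate:
  r_0 = 10 (mod 13)
  r_1 = 166 (mod 169)
  r_2 = 504 (mod 2197)
  r_3 = 18080 (mod 28561)
Final: r = 18080 with f(r) ≡ 0 mod 13^4.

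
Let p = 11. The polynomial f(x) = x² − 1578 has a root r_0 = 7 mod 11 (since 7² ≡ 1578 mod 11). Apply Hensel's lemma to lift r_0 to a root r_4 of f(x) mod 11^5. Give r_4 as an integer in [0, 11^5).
r_4 = 138134 (mod 161051)

Hensel's recurrence: r_{i+1} = r_i − f(r_i)·(f′(r_i))^{-1} mod 11^{i+2}, with f′(x) = 2x. Iterate:
  r_0 = 7 (mod 11)
  r_1 = 73 (mod 121)
  r_2 = 1041 (mod 1331)
  r_3 = 6365 (mod 14641)
  r_4 = 138134 (mod 161051)
Final: r_4 = 138134, and one checks f(r_4) ≡ 0 mod 11^5.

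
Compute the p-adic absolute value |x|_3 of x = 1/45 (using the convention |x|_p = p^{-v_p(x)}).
|1/45|_3 = 9

Step 1 — compute v_3(x) by factoring powers of 3 out of the numerator and denominator: v_3(1/45) = -2. Step 2 — apply |x|_p = p^{-v_p(x)} = 3^{2} = 9.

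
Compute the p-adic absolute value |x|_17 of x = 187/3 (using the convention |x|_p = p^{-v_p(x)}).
|187/3|_17 = 1/17

Step 1 — compute v_17(x) by factoring powers of 17 out of the numerator and denominator: v_17(187/3) = 1. Step 2 — apply |x|_p = p^{-v_p(x)} = 17^{-1} = 1/17.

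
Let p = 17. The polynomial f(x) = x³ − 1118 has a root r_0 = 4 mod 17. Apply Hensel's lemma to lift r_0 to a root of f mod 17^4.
r_3 = 17956 (mod 83521)

Hensel: r_{i+1} = r_i − f(r_i)/f′(r_i) mod 17^{i+2}, where f′(x) = 3x². Iterate:
  r_0 = 4 (mod 17)
  r_1 = 38 (mod 289)
  r_2 = 3217 (mod 4913)
  r_3 = 17956 (mod 83521)
Final: r = 17956 with f(r) ≡ 0 mod 17^4.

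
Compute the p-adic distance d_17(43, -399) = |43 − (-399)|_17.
d_17(43, -399) = 1/17

Step 1 — x − y = 43 − (-399) = 442. Step 2 — v_17(442) = 1 (factor: 442 = (17^1 · 26); the sign does not affect v_p). Step 3 — |x − y|_17 = 17^{-1} = 1/17.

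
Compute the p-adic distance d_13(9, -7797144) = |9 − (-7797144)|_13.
d_13(9, -7797144) = 1/371293

Step 1 — x − y = 9 − (-7797144) = 7797153. Step 2 — v_13(7797153) = 5 (factor: 7797153 = (13^5 · 21); the sign does not affect v_p). Step 3 — |x − y|_13 = 13^{-5} = 1/371293.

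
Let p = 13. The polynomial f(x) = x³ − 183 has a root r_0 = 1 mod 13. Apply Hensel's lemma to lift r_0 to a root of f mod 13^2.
r_1 = 118 (mod 169)

Hensel: r_{i+1} = r_i − f(r_i)/f′(r_i) mod 13^{i+2}, where f′(x) = 3x². Iterate:
  r_0 = 1 (mod 13)
  r_1 = 118 (mod 169)
Final: r = 118 with f(r) ≡ 0 mod 13^2.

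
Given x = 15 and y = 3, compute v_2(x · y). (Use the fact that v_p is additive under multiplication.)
v_2(45) = 0

v_p(x) = 0 (factor: 15 = 2^0 · 15); v_p(y) = 0 (factor: 3 = 2^0 · 3). Additivity: v_p(xy) = v_p(x) + v_p(y) = 0 + 0 = 0. (Direct check: xy = 45 = 2^0 · (45).)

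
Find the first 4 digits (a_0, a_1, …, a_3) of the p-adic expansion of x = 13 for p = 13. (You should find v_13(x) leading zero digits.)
(a_0, …, a_3) = (0, 1, 0, 0)

v_13(13) = 1, so a_0 = ... = a_0 = 0. Factor out: x = 13^1 · u with u = 1 a unit in ℤ_13. Expand u iteratively via a_{v+i} = u_i mod 13, u_{i+1} = (u_i − a_{v+i})/13:
  u_0 = 1;  a_1 = 1;  u_1 = (u_0 − 1)/13 = 0
  u_1 = 0;  a_2 = 0;  u_2 = (u_1 − 0)/13 = 0
  u_2 = 0;  a_3 = 0;  u_3 = (u_2 − 0)/13 = 0
Digits: (0, 1, 0, 0).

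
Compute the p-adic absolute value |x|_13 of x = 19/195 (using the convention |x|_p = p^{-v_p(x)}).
|19/195|_13 = 13

Step 1 — compute v_13(x) by factoring powers of 13 out of the numerator and denominator: v_13(19/195) = -1. Step 2 — apply |x|_p = p^{-v_p(x)} = 13^{1} = 13.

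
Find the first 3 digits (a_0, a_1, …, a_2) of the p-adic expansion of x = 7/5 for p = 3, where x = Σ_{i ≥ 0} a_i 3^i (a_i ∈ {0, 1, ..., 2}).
(a_0, …, a_2) = (2, 1, 2)

v_3(7/5) = 0 (numerator and denominator both coprime to 3), so x ∈ ℤ_3^×. Compute digits iteratively via a_i = x_i mod 3, x_{i+1} = (x_i − a_i)/3, with x_0 = x:
  x_0 = 7/5;  a_0 = 2;  x_1 = (x_0 − 2)/3 = -1/5
  x_1 = -1/5;  a_1 = 1;  x_2 = (x_1 − 1)/3 = -2/5
  x_2 = -2/5;  a_2 = 2;  x_3 = (x_2 − 2)/3 = -4/5
Digits: (2, 1, 2).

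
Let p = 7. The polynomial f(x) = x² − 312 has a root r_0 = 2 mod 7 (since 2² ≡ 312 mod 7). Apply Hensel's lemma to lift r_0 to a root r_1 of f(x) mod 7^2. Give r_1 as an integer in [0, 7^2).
r_1 = 30 (mod 49)

Hensel's recurrence: r_{i+1} = r_i − f(r_i)·(f′(r_i))^{-1} mod 7^{i+2}, with f′(x) = 2x. Iterate:
  r_0 = 2 (mod 7)
  r_1 = 30 (mod 49)
Final: r_1 = 30, and one checks f(r_1) ≡ 0 mod 7^2.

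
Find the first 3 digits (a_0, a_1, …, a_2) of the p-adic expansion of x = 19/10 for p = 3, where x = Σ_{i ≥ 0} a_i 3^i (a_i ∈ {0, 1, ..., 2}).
(a_0, …, a_2) = (1, 0, 1)

v_3(19/10) = 0 (numerator and denominator both coprime to 3), so x ∈ ℤ_3^×. Compute digits iteratively via a_i = x_i mod 3, x_{i+1} = (x_i − a_i)/3, with x_0 = x:
  x_0 = 19/10;  a_0 = 1;  x_1 = (x_0 − 1)/3 = 3/10
  x_1 = 3/10;  a_1 = 0;  x_2 = (x_1 − 0)/3 = 1/10
  x_2 = 1/10;  a_2 = 1;  x_3 = (x_2 − 1)/3 = -3/10
Digits: (1, 0, 1).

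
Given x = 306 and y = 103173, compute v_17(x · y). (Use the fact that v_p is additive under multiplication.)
v_17(31570938) = 4

v_p(x) = 1 (factor: 306 = 17^1 · 18); v_p(y) = 3 (factor: 103173 = 17^3 · 21). Additivity: v_p(xy) = v_p(x) + v_p(y) = 1 + 3 = 4. (Direct check: xy = 31570938 = 17^4 · (378).)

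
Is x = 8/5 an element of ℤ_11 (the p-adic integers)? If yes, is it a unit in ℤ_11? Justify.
x ∈ ℤ_11^× (unit); v_11(x) = 0

ℤ_11 = {x ∈ ℚ_11 : v_11(x) ≥ 0} and ℤ_11^× = {x ∈ ℤ_11 : v_11(x) = 0}. Here v_11(8/5) = v_11(num) − v_11(den) = 0; compare against these criteria.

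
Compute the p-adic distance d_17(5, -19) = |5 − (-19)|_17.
d_17(5, -19) = 1

Step 1 — x − y = 5 − (-19) = 24. Step 2 — v_17(24) = 0 (factor: 24 = (17^0 · 24); the sign does not affect v_p). Step 3 — |x − y|_17 = 17^{0} = 1.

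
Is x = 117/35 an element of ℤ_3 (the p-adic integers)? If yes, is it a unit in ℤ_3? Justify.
x ∈ ℤ_3 but not a unit; v_3(x) = 2 > 0

ℤ_3 = {x ∈ ℚ_3 : v_3(x) ≥ 0} and ℤ_3^× = {x ∈ ℤ_3 : v_3(x) = 0}. Here v_3(117/35) = v_3(num) − v_3(den) = 2; compare against these criteria.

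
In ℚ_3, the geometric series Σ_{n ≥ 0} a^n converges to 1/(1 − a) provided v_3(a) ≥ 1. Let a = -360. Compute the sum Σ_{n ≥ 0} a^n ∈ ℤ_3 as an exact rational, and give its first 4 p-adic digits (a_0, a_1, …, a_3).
Σ a^n = 1/(1 − a) = 1/361;  first 4 digits = (1, 0, 2, 1)

v_3(a) = 2 ≥ 1, so the series converges in ℤ_3 to 1/(1 − a) = 1/(1 − (-360)) = 1/361. Expand this rational in ℤ_3: compute digits iteratively via d_i = x_i mod 3, x_{i+1} = (x_i − d_i)/3. The first 4 digits are (1, 0, 2, 1).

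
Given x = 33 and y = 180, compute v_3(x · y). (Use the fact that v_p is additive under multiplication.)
v_3(5940) = 3

v_p(x) = 1 (factor: 33 = 3^1 · 11); v_p(y) = 2 (factor: 180 = 3^2 · 20). Additivity: v_p(xy) = v_p(x) + v_p(y) = 1 + 2 = 3. (Direct check: xy = 5940 = 3^3 · (220).)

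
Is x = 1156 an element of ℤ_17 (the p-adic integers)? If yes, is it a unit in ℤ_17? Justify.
x ∈ ℤ_17 but not a unit; v_17(x) = 2 > 0

ℤ_17 = {x ∈ ℚ_17 : v_17(x) ≥ 0} and ℤ_17^× = {x ∈ ℤ_17 : v_17(x) = 0}. Here v_17(1156) = v_17(num) − v_17(den) = 2; compare against these criteria.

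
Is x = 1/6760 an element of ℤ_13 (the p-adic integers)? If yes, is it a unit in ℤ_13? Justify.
x ∉ ℤ_13 (v_13(x) = -2 < 0)

ℤ_13 = {x ∈ ℚ_13 : v_13(x) ≥ 0} and ℤ_13^× = {x ∈ ℤ_13 : v_13(x) = 0}. Here v_13(1/6760) = v_13(num) − v_13(den) = -2; compare against these criteria.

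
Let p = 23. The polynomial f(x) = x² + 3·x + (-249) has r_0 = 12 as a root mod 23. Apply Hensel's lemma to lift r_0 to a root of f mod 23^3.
r_2 = 426 (mod 12167)

Hensel: r_{i+1} = r_i − f(r_i)·(f′(r_i))^{-1} mod 23^{i+2}, f′(x) = 2x + 3. Iterate:
  r_0 = 12 (mod 23)
  r_1 = 426 (mod 529)
  r_2 = 426 (mod 12167)
Final: r = 426 satisfies f(r) ≡ 0 mod 23^3.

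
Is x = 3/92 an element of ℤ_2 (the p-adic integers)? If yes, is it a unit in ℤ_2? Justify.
x ∉ ℤ_2 (v_2(x) = -2 < 0)

ℤ_2 = {x ∈ ℚ_2 : v_2(x) ≥ 0} and ℤ_2^× = {x ∈ ℤ_2 : v_2(x) = 0}. Here v_2(3/92) = v_2(num) − v_2(den) = -2; compare against these criteria.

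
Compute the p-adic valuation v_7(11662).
v_7(11662) = 3

v_7(n) is the largest exponent k such that 7^k divides n. Factor out: 11662 = 7^3 · 34. (Sign doesn't affect v_p.) So v_7(11662) = 3.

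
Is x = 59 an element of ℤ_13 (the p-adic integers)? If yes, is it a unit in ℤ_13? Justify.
x ∈ ℤ_13^× (unit); v_13(x) = 0

ℤ_13 = {x ∈ ℚ_13 : v_13(x) ≥ 0} and ℤ_13^× = {x ∈ ℤ_13 : v_13(x) = 0}. Here v_13(59) = v_13(num) − v_13(den) = 0; compare against these criteria.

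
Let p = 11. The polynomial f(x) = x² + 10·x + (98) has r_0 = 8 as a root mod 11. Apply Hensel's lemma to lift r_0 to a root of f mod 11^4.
r_3 = 11261 (mod 14641)

Hensel: r_{i+1} = r_i − f(r_i)·(f′(r_i))^{-1} mod 11^{i+2}, f′(x) = 2x + 10. Iterate:
  r_0 = 8 (mod 11)
  r_1 = 8 (mod 121)
  r_2 = 613 (mod 1331)
  r_3 = 11261 (mod 14641)
Final: r = 11261 satisfies f(r) ≡ 0 mod 11^4.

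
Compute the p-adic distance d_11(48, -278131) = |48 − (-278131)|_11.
d_11(48, -278131) = 1/14641

Step 1 — x − y = 48 − (-278131) = 278179. Step 2 — v_11(278179) = 4 (factor: 278179 = (11^4 · 19); the sign does not affect v_p). Step 3 — |x − y|_11 = 11^{-4} = 1/14641.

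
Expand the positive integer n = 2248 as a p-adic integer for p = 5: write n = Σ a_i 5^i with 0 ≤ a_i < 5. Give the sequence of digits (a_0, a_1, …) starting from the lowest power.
(a_0, a_1, …) = (3, 4, 4, 2, 3)

Repeated division by 5 gives the digits low-to-high: 2248 = 3 + 4·5^1 + 4·5^2 + 2·5^3 + 3·5^4. Digit sequence: (3, 4, 4, 2, 3).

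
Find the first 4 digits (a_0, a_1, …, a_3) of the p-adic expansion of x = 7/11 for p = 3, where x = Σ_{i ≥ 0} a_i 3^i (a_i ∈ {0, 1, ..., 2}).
(a_0, …, a_3) = (2, 2, 0, 0)

v_3(7/11) = 0 (numerator and denominator both coprime to 3), so x ∈ ℤ_3^×. Compute digits iteratively via a_i = x_i mod 3, x_{i+1} = (x_i − a_i)/3, with x_0 = x:
  x_0 = 7/11;  a_0 = 2;  x_1 = (x_0 − 2)/3 = -5/11
  x_1 = -5/11;  a_1 = 2;  x_2 = (x_1 − 2)/3 = -9/11
  x_2 = -9/11;  a_2 = 0;  x_3 = (x_2 − 0)/3 = -3/11
  x_3 = -3/11;  a_3 = 0;  x_4 = (x_3 − 0)/3 = -1/11
Digits: (2, 2, 0, 0).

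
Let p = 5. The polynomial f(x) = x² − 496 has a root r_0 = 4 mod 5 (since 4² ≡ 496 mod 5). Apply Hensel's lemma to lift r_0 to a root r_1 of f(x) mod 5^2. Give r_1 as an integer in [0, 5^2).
r_1 = 14 (mod 25)

Hensel's recurrence: r_{i+1} = r_i − f(r_i)·(f′(r_i))^{-1} mod 5^{i+2}, with f′(x) = 2x. Iterate:
  r_0 = 4 (mod 5)
  r_1 = 14 (mod 25)
Final: r_1 = 14, and one checks f(r_1) ≡ 0 mod 5^2.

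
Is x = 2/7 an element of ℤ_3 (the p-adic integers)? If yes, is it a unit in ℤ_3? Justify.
x ∈ ℤ_3^× (unit); v_3(x) = 0

ℤ_3 = {x ∈ ℚ_3 : v_3(x) ≥ 0} and ℤ_3^× = {x ∈ ℤ_3 : v_3(x) = 0}. Here v_3(2/7) = v_3(num) − v_3(den) = 0; compare against these criteria.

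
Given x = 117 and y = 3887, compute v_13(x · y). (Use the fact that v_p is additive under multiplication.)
v_13(454779) = 3

v_p(x) = 1 (factor: 117 = 13^1 · 9); v_p(y) = 2 (factor: 3887 = 13^2 · 23). Additivity: v_p(xy) = v_p(x) + v_p(y) = 1 + 2 = 3. (Direct check: xy = 454779 = 13^3 · (207).)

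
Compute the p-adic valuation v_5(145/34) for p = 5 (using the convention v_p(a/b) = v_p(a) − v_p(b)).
v_5(145/34) = 1

Factor powers of 5 from the numerator and denominator of the reduced fraction: 145 = 5^1 · 29 and 34 = 5^0 · 34. Apply v_p(a/b) = v_p(a) − v_p(b): v_5(145/34) = 1 − 0 = 1.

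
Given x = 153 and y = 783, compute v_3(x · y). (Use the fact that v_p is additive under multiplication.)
v_3(119799) = 5

v_p(x) = 2 (factor: 153 = 3^2 · 17); v_p(y) = 3 (factor: 783 = 3^3 · 29). Additivity: v_p(xy) = v_p(x) + v_p(y) = 2 + 3 = 5. (Direct check: xy = 119799 = 3^5 · (493).)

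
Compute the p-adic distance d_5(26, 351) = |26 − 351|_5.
d_5(26, 351) = 1/25

Step 1 — x − y = 26 − 351 = -325. Step 2 — v_5(-325) = 2 (factor: -325 = −(5^2 · 13); the sign does not affect v_p). Step 3 — |x − y|_5 = 5^{-2} = 1/25.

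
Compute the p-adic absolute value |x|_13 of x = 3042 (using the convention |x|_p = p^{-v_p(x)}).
|3042|_13 = 1/169

Step 1 — compute v_13(x) by factoring powers of 13 out of the numerator and denominator: v_13(3042) = 2. Step 2 — apply |x|_p = p^{-v_p(x)} = 13^{-2} = 1/169.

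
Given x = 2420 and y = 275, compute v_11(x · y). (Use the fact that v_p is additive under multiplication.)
v_11(665500) = 3

v_p(x) = 2 (factor: 2420 = 11^2 · 20); v_p(y) = 1 (factor: 275 = 11^1 · 25). Additivity: v_p(xy) = v_p(x) + v_p(y) = 2 + 1 = 3. (Direct check: xy = 665500 = 11^3 · (500).)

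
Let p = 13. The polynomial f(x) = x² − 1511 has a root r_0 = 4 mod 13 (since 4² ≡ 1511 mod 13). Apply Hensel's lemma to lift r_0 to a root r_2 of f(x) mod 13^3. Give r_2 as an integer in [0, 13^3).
r_2 = 550 (mod 2197)

Hensel's recurrence: r_{i+1} = r_i − f(r_i)·(f′(r_i))^{-1} mod 13^{i+2}, with f′(x) = 2x. Iterate:
  r_0 = 4 (mod 13)
  r_1 = 43 (mod 169)
  r_2 = 550 (mod 2197)
Final: r_2 = 550, and one checks f(r_2) ≡ 0 mod 13^3.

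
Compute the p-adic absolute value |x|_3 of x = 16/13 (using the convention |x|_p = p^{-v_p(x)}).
|16/13|_3 = 1

Step 1 — compute v_3(x) by factoring powers of 3 out of the numerator and denominator: v_3(16/13) = 0. Step 2 — apply |x|_p = p^{-v_p(x)} = 3^{0} = 1.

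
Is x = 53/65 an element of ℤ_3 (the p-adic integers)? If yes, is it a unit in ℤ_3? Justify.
x ∈ ℤ_3^× (unit); v_3(x) = 0

ℤ_3 = {x ∈ ℚ_3 : v_3(x) ≥ 0} and ℤ_3^× = {x ∈ ℤ_3 : v_3(x) = 0}. Here v_3(53/65) = v_3(num) − v_3(den) = 0; compare against these criteria.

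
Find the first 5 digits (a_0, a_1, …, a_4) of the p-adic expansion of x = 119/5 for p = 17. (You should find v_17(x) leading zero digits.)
(a_0, …, a_4) = (0, 15, 6, 3, 10)

v_17(119/5) = 1, so a_0 = ... = a_0 = 0. Factor out: x = 17^1 · u with u = 7/5 a unit in ℤ_17. Expand u iteratively via a_{v+i} = u_i mod 17, u_{i+1} = (u_i − a_{v+i})/17:
  u_0 = 7/5;  a_1 = 15;  u_1 = (u_0 − 15)/17 = -4/5
  u_1 = -4/5;  a_2 = 6;  u_2 = (u_1 − 6)/17 = -2/5
  u_2 = -2/5;  a_3 = 3;  u_3 = (u_2 − 3)/17 = -1/5
  u_3 = -1/5;  a_4 = 10;  u_4 = (u_3 − 10)/17 = -3/5
Digits: (0, 15, 6, 3, 10).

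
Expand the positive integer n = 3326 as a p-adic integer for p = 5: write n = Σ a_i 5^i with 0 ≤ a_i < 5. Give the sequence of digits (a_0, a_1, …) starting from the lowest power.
(a_0, a_1, …) = (1, 0, 3, 1, 0, 1)

Repeated division by 5 gives the digits low-to-high: 3326 = 1 + 3·5^2 + 1·5^3 + 1·5^5. Digit sequence: (1, 0, 3, 1, 0, 1).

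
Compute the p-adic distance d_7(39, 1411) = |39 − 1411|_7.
d_7(39, 1411) = 1/343

Step 1 — x − y = 39 − 1411 = -1372. Step 2 — v_7(-1372) = 3 (factor: -1372 = −(7^3 · 4); the sign does not affect v_p). Step 3 — |x − y|_7 = 7^{-3} = 1/343.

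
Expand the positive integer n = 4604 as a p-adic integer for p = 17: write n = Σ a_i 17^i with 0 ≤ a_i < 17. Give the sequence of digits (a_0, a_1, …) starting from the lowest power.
(a_0, a_1, …) = (14, 15, 15)

Repeated division by 17 gives the digits low-to-high: 4604 = 14 + 15·17^1 + 15·17^2. Digit sequence: (14, 15, 15).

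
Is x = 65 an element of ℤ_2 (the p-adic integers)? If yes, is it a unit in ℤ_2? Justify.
x ∈ ℤ_2^× (unit); v_2(x) = 0

ℤ_2 = {x ∈ ℚ_2 : v_2(x) ≥ 0} and ℤ_2^× = {x ∈ ℤ_2 : v_2(x) = 0}. Here v_2(65) = v_2(num) − v_2(den) = 0; compare against these criteria.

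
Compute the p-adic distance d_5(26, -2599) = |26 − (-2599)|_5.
d_5(26, -2599) = 1/125

Step 1 — x − y = 26 − (-2599) = 2625. Step 2 — v_5(2625) = 3 (factor: 2625 = (5^3 · 21); the sign does not affect v_p). Step 3 — |x − y|_5 = 5^{-3} = 1/125.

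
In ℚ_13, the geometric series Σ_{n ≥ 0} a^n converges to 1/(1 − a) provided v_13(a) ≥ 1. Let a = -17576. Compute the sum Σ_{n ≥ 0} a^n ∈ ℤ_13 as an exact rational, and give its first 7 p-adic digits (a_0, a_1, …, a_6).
Σ a^n = 1/(1 − a) = 1/17577;  first 7 digits = (1, 0, 0, 5, 12, 12, 11)

v_13(a) = 3 ≥ 1, so the series converges in ℤ_13 to 1/(1 − a) = 1/(1 − (-17576)) = 1/17577. Expand this rational in ℤ_13: compute digits iteratively via d_i = x_i mod 13, x_{i+1} = (x_i − d_i)/13. The first 7 digits are (1, 0, 0, 5, 12, 12, 11).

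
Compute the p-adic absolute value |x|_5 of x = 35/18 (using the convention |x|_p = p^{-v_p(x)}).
|35/18|_5 = 1/5

Step 1 — compute v_5(x) by factoring powers of 5 out of the numerator and denominator: v_5(35/18) = 1. Step 2 — apply |x|_p = p^{-v_p(x)} = 5^{-1} = 1/5.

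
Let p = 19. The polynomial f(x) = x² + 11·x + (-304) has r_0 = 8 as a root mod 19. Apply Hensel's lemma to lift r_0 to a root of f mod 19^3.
r_2 = 5081 (mod 6859)

Hensel: r_{i+1} = r_i − f(r_i)·(f′(r_i))^{-1} mod 19^{i+2}, f′(x) = 2x + 11. Iterate:
  r_0 = 8 (mod 19)
  r_1 = 27 (mod 361)
  r_2 = 5081 (mod 6859)
Final: r = 5081 satisfies f(r) ≡ 0 mod 19^3.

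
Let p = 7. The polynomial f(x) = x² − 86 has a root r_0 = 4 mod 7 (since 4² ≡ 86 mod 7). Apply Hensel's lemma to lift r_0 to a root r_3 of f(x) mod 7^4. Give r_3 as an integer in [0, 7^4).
r_3 = 1887 (mod 2401)

Hensel's recurrence: r_{i+1} = r_i − f(r_i)·(f′(r_i))^{-1} mod 7^{i+2}, with f′(x) = 2x. Iterate:
  r_0 = 4 (mod 7)
  r_1 = 25 (mod 49)
  r_2 = 172 (mod 343)
  r_3 = 1887 (mod 2401)
Final: r_3 = 1887, and one checks f(r_3) ≡ 0 mod 7^4.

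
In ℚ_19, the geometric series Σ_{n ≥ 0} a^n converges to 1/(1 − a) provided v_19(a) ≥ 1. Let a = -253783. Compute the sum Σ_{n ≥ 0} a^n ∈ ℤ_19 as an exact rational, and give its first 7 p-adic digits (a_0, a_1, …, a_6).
Σ a^n = 1/(1 − a) = 1/253784;  first 7 digits = (1, 0, 0, 1, 17, 18, 0)

v_19(a) = 3 ≥ 1, so the series converges in ℤ_19 to 1/(1 − a) = 1/(1 − (-253783)) = 1/253784. Expand this rational in ℤ_19: compute digits iteratively via d_i = x_i mod 19, x_{i+1} = (x_i − d_i)/19. The first 7 digits are (1, 0, 0, 1, 17, 18, 0).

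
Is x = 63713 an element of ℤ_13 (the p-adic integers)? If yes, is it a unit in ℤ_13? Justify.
x ∈ ℤ_13 but not a unit; v_13(x) = 3 > 0

ℤ_13 = {x ∈ ℚ_13 : v_13(x) ≥ 0} and ℤ_13^× = {x ∈ ℤ_13 : v_13(x) = 0}. Here v_13(63713) = v_13(num) − v_13(den) = 3; compare against these criteria.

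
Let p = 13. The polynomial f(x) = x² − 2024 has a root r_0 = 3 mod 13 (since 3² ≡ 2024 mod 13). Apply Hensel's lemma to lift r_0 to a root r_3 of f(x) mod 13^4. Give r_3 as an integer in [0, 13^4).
r_3 = 6451 (mod 28561)

Hensel's recurrence: r_{i+1} = r_i − f(r_i)·(f′(r_i))^{-1} mod 13^{i+2}, with f′(x) = 2x. Iterate:
  r_0 = 3 (mod 13)
  r_1 = 29 (mod 169)
  r_2 = 2057 (mod 2197)
  r_3 = 6451 (mod 28561)
Final: r_3 = 6451, and one checks f(r_3) ≡ 0 mod 13^4.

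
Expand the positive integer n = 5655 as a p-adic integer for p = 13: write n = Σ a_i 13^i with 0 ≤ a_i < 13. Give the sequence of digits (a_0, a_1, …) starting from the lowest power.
(a_0, a_1, …) = (0, 6, 7, 2)

Repeated division by 13 gives the digits low-to-high: 5655 = 6·13^1 + 7·13^2 + 2·13^3. Digit sequence: (0, 6, 7, 2).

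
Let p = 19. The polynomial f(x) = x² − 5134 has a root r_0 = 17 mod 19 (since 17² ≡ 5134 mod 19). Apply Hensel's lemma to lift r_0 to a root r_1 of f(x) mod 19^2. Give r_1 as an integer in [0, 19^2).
r_1 = 340 (mod 361)

Hensel's recurrence: r_{i+1} = r_i − f(r_i)·(f′(r_i))^{-1} mod 19^{i+2}, with f′(x) = 2x. Iterate:
  r_0 = 17 (mod 19)
  r_1 = 340 (mod 361)
Final: r_1 = 340, and one checks f(r_1) ≡ 0 mod 19^2.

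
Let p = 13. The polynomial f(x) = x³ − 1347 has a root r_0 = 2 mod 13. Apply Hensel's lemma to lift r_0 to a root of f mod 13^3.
r_2 = 2043 (mod 2197)

Hensel: r_{i+1} = r_i − f(r_i)/f′(r_i) mod 13^{i+2}, where f′(x) = 3x². Iterate:
  r_0 = 2 (mod 13)
  r_1 = 15 (mod 169)
  r_2 = 2043 (mod 2197)
Final: r = 2043 with f(r) ≡ 0 mod 13^3.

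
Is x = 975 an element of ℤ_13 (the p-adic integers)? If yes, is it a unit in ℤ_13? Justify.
x ∈ ℤ_13 but not a unit; v_13(x) = 1 > 0

ℤ_13 = {x ∈ ℚ_13 : v_13(x) ≥ 0} and ℤ_13^× = {x ∈ ℤ_13 : v_13(x) = 0}. Here v_13(975) = v_13(num) − v_13(den) = 1; compare against these criteria.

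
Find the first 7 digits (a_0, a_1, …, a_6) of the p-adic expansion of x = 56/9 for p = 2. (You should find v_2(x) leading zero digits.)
(a_0, …, a_6) = (0, 0, 0, 1, 1, 1, 1)

v_2(56/9) = 3, so a_0 = ... = a_2 = 0. Factor out: x = 2^3 · u with u = 7/9 a unit in ℤ_2. Expand u iteratively via a_{v+i} = u_i mod 2, u_{i+1} = (u_i − a_{v+i})/2:
  u_0 = 7/9;  a_3 = 1;  u_1 = (u_0 − 1)/2 = -1/9
  u_1 = -1/9;  a_4 = 1;  u_2 = (u_1 − 1)/2 = -5/9
  u_2 = -5/9;  a_5 = 1;  u_3 = (u_2 − 1)/2 = -7/9
  u_3 = -7/9;  a_6 = 1;  u_4 = (u_3 − 1)/2 = -8/9
Digits: (0, 0, 0, 1, 1, 1, 1).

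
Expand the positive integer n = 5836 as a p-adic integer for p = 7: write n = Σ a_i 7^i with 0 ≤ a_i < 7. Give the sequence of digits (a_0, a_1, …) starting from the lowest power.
(a_0, a_1, …) = (5, 0, 0, 3, 2)

Repeated division by 7 gives the digits low-to-high: 5836 = 5 + 3·7^3 + 2·7^4. Digit sequence: (5, 0, 0, 3, 2).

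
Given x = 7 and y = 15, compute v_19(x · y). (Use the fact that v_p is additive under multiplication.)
v_19(105) = 0

v_p(x) = 0 (factor: 7 = 19^0 · 7); v_p(y) = 0 (factor: 15 = 19^0 · 15). Additivity: v_p(xy) = v_p(x) + v_p(y) = 0 + 0 = 0. (Direct check: xy = 105 = 19^0 · (105).)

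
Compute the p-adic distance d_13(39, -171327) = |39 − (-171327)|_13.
d_13(39, -171327) = 1/28561

Step 1 — x − y = 39 − (-171327) = 171366. Step 2 — v_13(171366) = 4 (factor: 171366 = (13^4 · 6); the sign does not affect v_p). Step 3 — |x − y|_13 = 13^{-4} = 1/28561.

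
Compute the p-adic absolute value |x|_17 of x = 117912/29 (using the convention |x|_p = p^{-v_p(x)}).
|117912/29|_17 = 1/4913

Step 1 — compute v_17(x) by factoring powers of 17 out of the numerator and denominator: v_17(117912/29) = 3. Step 2 — apply |x|_p = p^{-v_p(x)} = 17^{-3} = 1/4913.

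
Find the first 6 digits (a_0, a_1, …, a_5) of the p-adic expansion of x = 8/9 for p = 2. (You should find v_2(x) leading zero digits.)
(a_0, …, a_5) = (0, 0, 0, 1, 0, 0)

v_2(8/9) = 3, so a_0 = ... = a_2 = 0. Factor out: x = 2^3 · u with u = 1/9 a unit in ℤ_2. Expand u iteratively via a_{v+i} = u_i mod 2, u_{i+1} = (u_i − a_{v+i})/2:
  u_0 = 1/9;  a_3 = 1;  u_1 = (u_0 − 1)/2 = -4/9
  u_1 = -4/9;  a_4 = 0;  u_2 = (u_1 − 0)/2 = -2/9
  u_2 = -2/9;  a_5 = 0;  u_3 = (u_2 − 0)/2 = -1/9
Digits: (0, 0, 0, 1, 0, 0).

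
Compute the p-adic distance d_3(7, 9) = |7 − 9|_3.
d_3(7, 9) = 1

Step 1 — x − y = 7 − 9 = -2. Step 2 — v_3(-2) = 0 (factor: -2 = −(3^0 · 2); the sign does not affect v_p). Step 3 — |x − y|_3 = 3^{0} = 1.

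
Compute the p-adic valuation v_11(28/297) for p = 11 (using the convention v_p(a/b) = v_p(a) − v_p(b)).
v_11(28/297) = -1

Factor powers of 11 from the numerator and denominator of the reduced fraction: 28 = 11^0 · 28 and 297 = 11^1 · 27. Apply v_p(a/b) = v_p(a) − v_p(b): v_11(28/297) = 0 − 1 = -1.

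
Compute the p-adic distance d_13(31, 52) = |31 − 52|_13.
d_13(31, 52) = 1

Step 1 — x − y = 31 − 52 = -21. Step 2 — v_13(-21) = 0 (factor: -21 = −(13^0 · 21); the sign does not affect v_p). Step 3 — |x − y|_13 = 13^{0} = 1.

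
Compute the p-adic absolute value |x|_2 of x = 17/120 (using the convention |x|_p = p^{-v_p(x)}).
|17/120|_2 = 8

Step 1 — compute v_2(x) by factoring powers of 2 out of the numerator and denominator: v_2(17/120) = -3. Step 2 — apply |x|_p = p^{-v_p(x)} = 2^{3} = 8.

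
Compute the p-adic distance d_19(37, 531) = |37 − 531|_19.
d_19(37, 531) = 1/19

Step 1 — x − y = 37 − 531 = -494. Step 2 — v_19(-494) = 1 (factor: -494 = −(19^1 · 26); the sign does not affect v_p). Step 3 — |x − y|_19 = 19^{-1} = 1/19.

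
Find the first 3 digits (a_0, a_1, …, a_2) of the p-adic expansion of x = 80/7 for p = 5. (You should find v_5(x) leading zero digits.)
(a_0, …, a_2) = (0, 3, 2)

v_5(80/7) = 1, so a_0 = ... = a_0 = 0. Factor out: x = 5^1 · u with u = 16/7 a unit in ℤ_5. Expand u iteratively via a_{v+i} = u_i mod 5, u_{i+1} = (u_i − a_{v+i})/5:
  u_0 = 16/7;  a_1 = 3;  u_1 = (u_0 − 3)/5 = -1/7
  u_1 = -1/7;  a_2 = 2;  u_2 = (u_1 − 2)/5 = -3/7
Digits: (0, 3, 2).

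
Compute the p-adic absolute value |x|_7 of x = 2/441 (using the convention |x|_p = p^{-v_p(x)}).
|2/441|_7 = 49

Step 1 — compute v_7(x) by factoring powers of 7 out of the numerator and denominator: v_7(2/441) = -2. Step 2 — apply |x|_p = p^{-v_p(x)} = 7^{2} = 49.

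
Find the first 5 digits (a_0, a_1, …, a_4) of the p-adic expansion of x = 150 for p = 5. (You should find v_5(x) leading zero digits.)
(a_0, …, a_4) = (0, 0, 1, 1, 0)

v_5(150) = 2, so a_0 = ... = a_1 = 0. Factor out: x = 5^2 · u with u = 6 a unit in ℤ_5. Expand u iteratively via a_{v+i} = u_i mod 5, u_{i+1} = (u_i − a_{v+i})/5:
  u_0 = 6;  a_2 = 1;  u_1 = (u_0 − 1)/5 = 1
  u_1 = 1;  a_3 = 1;  u_2 = (u_1 − 1)/5 = 0
  u_2 = 0;  a_4 = 0;  u_3 = (u_2 − 0)/5 = 0
Digits: (0, 0, 1, 1, 0).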